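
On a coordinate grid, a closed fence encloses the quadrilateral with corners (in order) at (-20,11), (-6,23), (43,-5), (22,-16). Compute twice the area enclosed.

2009

The shoelace formula gives twice the area as |((-20)·23 − (-6)·11) + ((-6)·(-5) − 43·23) + (43·(-16) − 22·(-5)) + (22·11 − (-20)·(-16))| = 2009, so the area is 2009/2.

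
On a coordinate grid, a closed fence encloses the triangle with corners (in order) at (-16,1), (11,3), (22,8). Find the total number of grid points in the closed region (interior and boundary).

By the shoelace formula, twice the signed area is |((-16)·3 − 11·1) + (11·8 − 22·3) + (22·1 − (-16)·8)| = 113, so the area is 113/2.
The number of boundary lattice points is Σ gcd(|Δx|,|Δy|) = gcd(27,2) + gcd(11,5) + gcd(38,7) = 1+1+1 = 3.
Pick's theorem gives I = A − B/2 + 1 = 113/2 − 3/2 + 1 = 56, so the closed region contains I + B = 56 + 3 = 59 lattice points.

59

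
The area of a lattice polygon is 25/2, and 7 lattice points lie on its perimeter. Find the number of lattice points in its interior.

From Pick's theorem, I = A − B/2 + 1 = 25/2 − 7/2 + 1 = 10.

10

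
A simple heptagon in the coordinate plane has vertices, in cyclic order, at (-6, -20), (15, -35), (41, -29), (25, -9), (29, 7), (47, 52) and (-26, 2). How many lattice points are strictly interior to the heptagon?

The shoelace formula gives twice the area as |[(-6)·(-35) − 15·(-20)] + [15·(-29) − 41·(-35)] + [41·(-9) − 25·(-29)] + [25·7 − 29·(-9)] + [29·52 − 47·7] + [47·2 − (-26)·52] + [(-26)·(-20) − (-6)·2]| = 5459, so the area is 5459/2.
Along each edge there are gcd(|Δx|,|Δy|)+1 lattice points, so counting each shared vertex once the boundary has gcd(21,15) + gcd(26,6) + gcd(16,20) + gcd(4,16) + gcd(18,45) + gcd(73,50) + gcd(20,22) = 3+2+4+4+9+1+2 = 25.
By Pick's theorem A = I + B/2 − 1, so I = 5459/2 − 25/2 + 1 = 2718.

2718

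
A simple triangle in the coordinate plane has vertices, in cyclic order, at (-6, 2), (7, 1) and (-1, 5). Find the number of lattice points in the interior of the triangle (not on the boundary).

The shoelace formula gives twice the area as |((-6)·1 − 7·2) + (7·5 − (-1)·1) + ((-1)·2 − (-6)·5)| = 44, so the area is 22.
The number of boundary lattice points is Σ gcd(|Δx|,|Δy|) = gcd(13,1) + gcd(8,4) + gcd(5,3) = 1+4+1 = 6.
By Pick's theorem A = I + B/2 − 1, so I = 22 − 6/2 + 1 = 20.

20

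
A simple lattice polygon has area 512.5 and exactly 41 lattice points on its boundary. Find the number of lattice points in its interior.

493

Pick's theorem A = I + B/2 − 1 rearranges to I = A − B/2 + 1 = 512.5 − 41/2 + 1 = 493.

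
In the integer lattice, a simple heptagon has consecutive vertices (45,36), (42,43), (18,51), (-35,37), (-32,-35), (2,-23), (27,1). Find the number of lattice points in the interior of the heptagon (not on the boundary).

4496

By the shoelace formula, twice the signed area is |(45·43 − 42·36) + (42·51 − 18·43) + (18·37 − (-35)·51) + ((-35)·(-35) − (-32)·37) + ((-32)·(-23) − 2·(-35)) + (2·1 − 27·(-23)) + (27·36 − 45·1)| = 9007, so the area is 4503.5.
Summing gcd(|Δx|,|Δy|) over the edges gives the boundary count: gcd(3,7) + gcd(24,8) + gcd(53,14) + gcd(3,72) + gcd(34,12) + gcd(25,24) + gcd(18,35) = 1+8+1+3+2+1+1 = 17.
Pick's theorem gives I = A − B/2 + 1 = 4503.5 − 17/2 + 1 = 4496.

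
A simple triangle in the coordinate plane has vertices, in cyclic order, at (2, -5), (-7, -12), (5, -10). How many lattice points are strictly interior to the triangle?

Using the shoelace formula, 2A = |[2·(-12) − (-7)·(-5)] + [(-7)·(-10) − 5·(-12)] + [5·(-5) − 2·(-10)]| = 66, so the area is 33.
Along each edge there are gcd(|Δx|,|Δy|)+1 lattice points, so counting each shared vertex once the boundary has gcd(9,7) + gcd(12,2) + gcd(3,5) = 1+2+1 = 4.
Pick's theorem gives I = A − B/2 + 1 = 33 − 4/2 + 1 = 32.

32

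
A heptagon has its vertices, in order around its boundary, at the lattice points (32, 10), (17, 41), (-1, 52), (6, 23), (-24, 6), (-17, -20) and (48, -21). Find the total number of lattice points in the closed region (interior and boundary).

2690

The shoelace formula gives twice the area as |(32·41 − 17·10) + (17·52 − (-1)·41) + ((-1)·23 − 6·52) + (6·6 − (-24)·23) + ((-24)·(-20) − (-17)·6) + ((-17)·(-21) − 48·(-20)) + (48·10 − 32·(-21))| = 5371, so the area is 2685.5.
Along each edge there are gcd(|Δx|,|Δy|)+1 lattice points, so counting each shared vertex once the boundary has gcd(15,31) + gcd(18,11) + gcd(7,29) + gcd(30,17) + gcd(7,26) + gcd(65,1) + gcd(16,31) = 1+1+1+1+1+1+1 = 7.
Pick's theorem gives I = A − B/2 + 1 = 2685.5 − 7/2 + 1 = 2683, so the closed region contains I + B = 2683 + 7 = 2690 lattice points.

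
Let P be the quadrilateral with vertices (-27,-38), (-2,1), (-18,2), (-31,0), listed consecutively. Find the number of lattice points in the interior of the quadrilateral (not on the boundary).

574

The shoelace formula gives twice the area as |[(-27)·1 − (-2)·(-38)] + [(-2)·2 − (-18)·1] + [(-18)·0 − (-31)·2] + [(-31)·(-38) − (-27)·0]| = 1151, so the area is 575.5.
Along each edge there are gcd(|Δx|,|Δy|)+1 lattice points, so counting each shared vertex once the boundary has gcd(25,39) + gcd(16,1) + gcd(13,2) + gcd(4,38) = 1+1+1+2 = 5.
Pick's theorem gives I = A − B/2 + 1 = 575.5 − 5/2 + 1 = 574.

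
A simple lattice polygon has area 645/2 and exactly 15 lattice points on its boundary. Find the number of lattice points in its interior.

From Pick's theorem, I = A − B/2 + 1 = 645/2 − 15/2 + 1 = 316.

316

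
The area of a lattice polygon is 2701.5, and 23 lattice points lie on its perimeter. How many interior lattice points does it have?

2691

Pick's theorem A = I + B/2 − 1 rearranges to I = A − B/2 + 1 = 2701.5 − 23/2 + 1 = 2691.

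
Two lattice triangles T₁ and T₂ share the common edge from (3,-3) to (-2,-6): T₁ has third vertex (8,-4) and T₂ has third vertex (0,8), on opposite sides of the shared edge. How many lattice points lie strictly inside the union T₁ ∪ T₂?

The union is the simple quadrilateral with vertices (3,-3), (8,-4), (-2,-6), (0,8) in order.
By the shoelace formula, twice the signed area is |[3·(-4) − 8·(-3)] + [8·(-6) − (-2)·(-4)] + [(-2)·8 − 0·(-6)] + [0·(-3) − 3·8]| = 84, so the area is 42.
Along each edge there are gcd(|Δx|,|Δy|)+1 lattice points, so counting each shared vertex once the boundary has gcd(5,1) + gcd(10,2) + gcd(2,14) + gcd(3,11) = 1+2+2+1 = 6.
By Pick's theorem I = A − B/2 + 1 = 42 − 6/2 + 1 = 40.

40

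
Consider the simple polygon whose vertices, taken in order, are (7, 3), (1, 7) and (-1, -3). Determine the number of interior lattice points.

Using the shoelace formula, 2A = |[7·7 − 1·3] + [1·(-3) − (-1)·7] + [(-1)·3 − 7·(-3)]| = 68, so the area is 34.
The number of boundary lattice points is Σ gcd(|Δx|,|Δy|) = gcd(6,4) + gcd(2,10) + gcd(8,6) = 2+2+2 = 6.
By Pick's theorem A = I + B/2 − 1, so I = 34 − 6/2 + 1 = 32.

32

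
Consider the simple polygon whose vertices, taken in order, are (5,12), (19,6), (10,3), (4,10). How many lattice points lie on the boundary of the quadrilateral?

Summing gcd(|Δx|,|Δy|) over the edges gives the boundary count: gcd(14,6) + gcd(9,3) + gcd(6,7) + gcd(1,2) = 2+3+1+1 = 7.

7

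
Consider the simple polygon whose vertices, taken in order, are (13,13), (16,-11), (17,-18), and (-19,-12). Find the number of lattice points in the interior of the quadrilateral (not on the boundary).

540

By the shoelace formula, twice the signed area is |[13·(-11) − 16·13] + [16·(-18) − 17·(-11)] + [17·(-12) − (-19)·(-18)] + [(-19)·13 − 13·(-12)]| = 1089, so the area is 544.5.
Along each edge there are gcd(|Δx|,|Δy|)+1 lattice points, so counting each shared vertex once the boundary has gcd(3,24) + gcd(1,7) + gcd(36,6) + gcd(32,25) = 3+1+6+1 = 11.
By Pick's theorem A = I + B/2 − 1, so I = 544.5 − 11/2 + 1 = 540.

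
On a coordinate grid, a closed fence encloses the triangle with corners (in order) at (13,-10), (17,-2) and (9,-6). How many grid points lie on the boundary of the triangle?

The number of boundary lattice points is Σ gcd(|Δx|,|Δy|) = gcd(4,8) + gcd(8,4) + gcd(4,4) = 4+4+4 = 12.

12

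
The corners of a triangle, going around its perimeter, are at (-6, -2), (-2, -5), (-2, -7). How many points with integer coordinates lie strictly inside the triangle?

3

Using the shoelace formula, 2A = |((-6)·(-5) − (-2)·(-2)) + ((-2)·(-7) − (-2)·(-5)) + ((-2)·(-2) − (-6)·(-7))| = 8, so the area is 4.
Summing gcd(|Δx|,|Δy|) over the edges gives the boundary count: gcd(4,3) + gcd(0,2) + gcd(4,5) = 1+2+1 = 4.
Pick's theorem gives I = A − B/2 + 1 = 4 − 4/2 + 1 = 3.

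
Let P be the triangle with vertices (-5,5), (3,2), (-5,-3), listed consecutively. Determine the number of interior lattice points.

By the shoelace formula, twice the signed area is |((-5)·2 − 3·5) + (3·(-3) − (-5)·2) + ((-5)·5 − (-5)·(-3))| = 64, so the area is 32.
The number of boundary lattice points is Σ gcd(|Δx|,|Δy|) = gcd(8,3) + gcd(8,5) + gcd(0,8) = 1+1+8 = 10.
Pick's theorem gives I = A − B/2 + 1 = 32 − 10/2 + 1 = 28.

28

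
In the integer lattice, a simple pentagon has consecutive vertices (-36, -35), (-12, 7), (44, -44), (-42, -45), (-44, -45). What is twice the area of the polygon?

Using the shoelace formula, 2A = |[(-36)·7 − (-12)·(-35)] + [(-12)·(-44) − 44·7] + [44·(-45) − (-42)·(-44)] + [(-42)·(-45) − (-44)·(-45)] + [(-44)·(-35) − (-36)·(-45)]| = 4450, so the area is 2225.

4450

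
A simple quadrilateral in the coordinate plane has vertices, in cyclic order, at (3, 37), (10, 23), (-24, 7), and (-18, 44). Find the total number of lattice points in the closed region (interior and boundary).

Using the shoelace formula, 2A = |[3·23 − 10·37] + [10·7 − (-24)·23] + [(-24)·44 − (-18)·7] + [(-18)·37 − 3·44]| = 1407, so the area is 1407/2.
Summing gcd(|Δx|,|Δy|) over the edges gives the boundary count: gcd(7,14) + gcd(34,16) + gcd(6,37) + gcd(21,7) = 7+2+1+7 = 17.
Pick's theorem gives I = A − B/2 + 1 = 1407/2 − 17/2 + 1 = 696, so the closed region contains I + B = 696 + 17 = 713 lattice points.

713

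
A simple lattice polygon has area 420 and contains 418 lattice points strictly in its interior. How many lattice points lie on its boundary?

6

Pick's theorem gives A = I + B/2 − 1, so B = 2(A − I + 1) = 2(420 − 418 + 1) = 6.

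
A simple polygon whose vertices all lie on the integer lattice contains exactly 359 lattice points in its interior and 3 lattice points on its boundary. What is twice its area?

719

By Pick's theorem, A = I + B/2 − 1 = 359 + 3/2 − 1 = 719/2.
Hence 2A = 719.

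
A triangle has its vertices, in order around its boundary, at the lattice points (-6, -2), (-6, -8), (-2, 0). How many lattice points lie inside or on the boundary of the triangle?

By the shoelace formula, twice the signed area is |[(-6)·(-8) − (-6)·(-2)] + [(-6)·0 − (-2)·(-8)] + [(-2)·(-2) − (-6)·0]| = 24, so the area is 12.
The number of boundary lattice points is Σ gcd(|Δx|,|Δy|) = gcd(0,6) + gcd(4,8) + gcd(4,2) = 6+4+2 = 12.
Pick's theorem gives I = A − B/2 + 1 = 12 − 12/2 + 1 = 7, so the closed region contains I + B = 7 + 12 = 19 lattice points.

19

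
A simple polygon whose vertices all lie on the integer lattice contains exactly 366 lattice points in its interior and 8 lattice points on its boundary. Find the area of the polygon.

369

Pick's theorem states A = I + B/2 − 1, so A = 366 + 8/2 − 1 = 369.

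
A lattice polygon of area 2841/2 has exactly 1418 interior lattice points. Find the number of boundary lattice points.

7

Pick's theorem gives A = I + B/2 − 1, so B = 2(A − I + 1) = 2(2841/2 − 1418 + 1) = 7.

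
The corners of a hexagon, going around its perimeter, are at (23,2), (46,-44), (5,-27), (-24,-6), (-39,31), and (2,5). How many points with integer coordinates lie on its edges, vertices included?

30

Summing gcd(|Δx|,|Δy|) over the edges gives the boundary count: gcd(23,46) + gcd(41,17) + gcd(29,21) + gcd(15,37) + gcd(41,26) + gcd(21,3) = 23+1+1+1+1+3 = 30.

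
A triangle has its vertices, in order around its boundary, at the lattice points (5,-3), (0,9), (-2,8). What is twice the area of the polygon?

The shoelace formula gives twice the area as |[5·9 − 0·(-3)] + [0·8 − (-2)·9] + [(-2)·(-3) − 5·8]| = 29, so the area is 14.5.

29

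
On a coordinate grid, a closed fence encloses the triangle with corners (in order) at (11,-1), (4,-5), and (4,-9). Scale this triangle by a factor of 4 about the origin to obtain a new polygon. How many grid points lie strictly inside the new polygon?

213

The shoelace formula gives twice the area as |(11·(-5) − 4·(-1)) + (4·(-9) − 4·(-5)) + (4·(-1) − 11·(-9))| = 28, so the area is 14.
Summing gcd(|Δx|,|Δy|) over the edges gives the boundary count: gcd(7,4) + gcd(0,4) + gcd(7,8) = 1+4+1 = 6.
Scaling by 4 multiplies the area by 4² = 16 (so the new area is 224) and multiplies the boundary lattice-point count by 4, giving 24.
By Pick's theorem, the interior count of the dilated polygon is 224 − 24/2 + 1 = 213.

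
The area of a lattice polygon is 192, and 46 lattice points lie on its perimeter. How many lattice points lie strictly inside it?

170

Pick's theorem A = I + B/2 − 1 rearranges to I = A − B/2 + 1 = 192 − 46/2 + 1 = 170.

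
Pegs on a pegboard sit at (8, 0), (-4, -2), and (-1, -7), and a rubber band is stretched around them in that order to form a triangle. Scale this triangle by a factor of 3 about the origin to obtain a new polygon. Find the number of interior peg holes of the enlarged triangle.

292

By the shoelace formula, twice the signed area is |[8·(-2) − (-4)·0] + [(-4)·(-7) − (-1)·(-2)] + [(-1)·0 − 8·(-7)]| = 66, so the area is 33.
Summing gcd(|Δx|,|Δy|) over the edges gives the boundary count: gcd(12,2) + gcd(3,5) + gcd(9,7) = 2+1+1 = 4.
Scaling by 3 multiplies the area by 3² = 9 (so the new area is 297) and multiplies the boundary lattice-point count by 3, giving 12.
By Pick's theorem, the interior count of the dilated polygon is 297 − 12/2 + 1 = 292.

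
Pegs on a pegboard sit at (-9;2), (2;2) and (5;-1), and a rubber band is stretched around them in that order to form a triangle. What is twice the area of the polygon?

33

Using the shoelace formula, 2A = |[(-9)·2 − 2·2] + [2·(-1) − 5·2] + [5·2 − (-9)·(-1)]| = 33, so the area is 33/2.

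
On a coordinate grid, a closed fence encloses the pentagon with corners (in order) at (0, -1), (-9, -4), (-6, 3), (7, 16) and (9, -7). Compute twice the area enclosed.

By the shoelace formula, twice the signed area is |(0·(-4) − (-9)·(-1)) + ((-9)·3 − (-6)·(-4)) + ((-6)·16 − 7·3) + (7·(-7) − 9·16) + (9·(-1) − 0·(-7))| = 379, so the area is 379/2.

379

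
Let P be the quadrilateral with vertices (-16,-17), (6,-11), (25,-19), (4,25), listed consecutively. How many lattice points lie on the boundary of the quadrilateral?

6

The number of boundary lattice points is Σ gcd(|Δx|,|Δy|) = gcd(22,6) + gcd(19,8) + gcd(21,44) + gcd(20,42) = 2+1+1+2 = 6.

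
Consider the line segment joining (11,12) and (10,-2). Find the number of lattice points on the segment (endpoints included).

2

The number of lattice points on a segment between lattice points is gcd(|Δx|,|Δy|) + 1 = gcd(1,14) + 1 = 1 + 1 = 2.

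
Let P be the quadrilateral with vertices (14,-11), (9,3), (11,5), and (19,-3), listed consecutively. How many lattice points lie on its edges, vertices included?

Summing gcd(|Δx|,|Δy|) over the edges gives the boundary count: gcd(5,14) + gcd(2,2) + gcd(8,8) + gcd(5,8) = 1+2+8+1 = 12.

12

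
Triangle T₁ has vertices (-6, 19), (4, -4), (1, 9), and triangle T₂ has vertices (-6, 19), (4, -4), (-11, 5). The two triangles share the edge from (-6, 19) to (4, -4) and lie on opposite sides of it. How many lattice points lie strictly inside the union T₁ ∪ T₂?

156

The union is the simple quadrilateral with vertices (-6, 19), (1, 9), (4, -4), (-11, 5) in order.
The shoelace formula gives twice the area as |[(-6)·9 − 1·19] + [1·(-4) − 4·9] + [4·5 − (-11)·(-4)] + [(-11)·19 − (-6)·5]| = 316, so the area is 158.
Summing gcd(|Δx|,|Δy|) over the edges gives the boundary count: gcd(7,10) + gcd(3,13) + gcd(15,9) + gcd(5,14) = 1+1+3+1 = 6.
By Pick's theorem I = A − B/2 + 1 = 158 − 6/2 + 1 = 156.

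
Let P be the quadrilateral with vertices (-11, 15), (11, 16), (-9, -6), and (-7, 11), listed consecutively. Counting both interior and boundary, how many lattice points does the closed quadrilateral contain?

199

By the shoelace formula, twice the signed area is |[(-11)·16 − 11·15] + [11·(-6) − (-9)·16] + [(-9)·11 − (-7)·(-6)] + [(-7)·15 − (-11)·11]| = 388, so the area is 194.
The number of boundary lattice points is Σ gcd(|Δx|,|Δy|) = gcd(22,1) + gcd(20,22) + gcd(2,17) + gcd(4,4) = 1+2+1+4 = 8.
Pick's theorem gives I = A − B/2 + 1 = 194 − 8/2 + 1 = 191, so the closed region contains I + B = 191 + 8 = 199 lattice points.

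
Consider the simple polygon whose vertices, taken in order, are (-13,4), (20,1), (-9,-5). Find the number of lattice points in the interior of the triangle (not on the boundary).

141

By the shoelace formula, twice the signed area is |((-13)·1 − 20·4) + (20·(-5) − (-9)·1) + ((-9)·4 − (-13)·(-5))| = 285, so the area is 142.5.
Summing gcd(|Δx|,|Δy|) over the edges gives the boundary count: gcd(33,3) + gcd(29,6) + gcd(4,9) = 3+1+1 = 5.
Pick's theorem gives I = A − B/2 + 1 = 142.5 − 5/2 + 1 = 141.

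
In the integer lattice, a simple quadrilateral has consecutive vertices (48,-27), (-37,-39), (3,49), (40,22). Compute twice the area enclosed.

The shoelace formula gives twice the area as |(48·(-39) − (-37)·(-27)) + ((-37)·49 − 3·(-39)) + (3·22 − 40·49) + (40·(-27) − 48·22)| = 8597, so the area is 8597/2.

8597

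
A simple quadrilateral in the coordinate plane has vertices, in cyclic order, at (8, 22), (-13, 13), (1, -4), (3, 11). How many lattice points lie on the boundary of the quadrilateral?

6

Summing gcd(|Δx|,|Δy|) over the edges gives the boundary count: gcd(21,9) + gcd(14,17) + gcd(2,15) + gcd(5,11) = 3+1+1+1 = 6.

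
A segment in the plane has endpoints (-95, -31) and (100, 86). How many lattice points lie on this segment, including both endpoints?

The number of lattice points on a segment between lattice points is gcd(|Δx|,|Δy|) + 1 = gcd(195,117) + 1 = 39 + 1 = 40.

40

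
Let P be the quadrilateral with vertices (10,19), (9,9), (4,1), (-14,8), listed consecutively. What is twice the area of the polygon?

The shoelace formula gives twice the area as |[10·9 − 9·19] + [9·1 − 4·9] + [4·8 − (-14)·1] + [(-14)·19 − 10·8]| = 408, so the area is 204.

408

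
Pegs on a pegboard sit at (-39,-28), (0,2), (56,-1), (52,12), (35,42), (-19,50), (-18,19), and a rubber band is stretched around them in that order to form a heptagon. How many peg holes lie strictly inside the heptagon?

3311

By the shoelace formula, twice the signed area is |[(-39)·2 − 0·(-28)] + [0·(-1) − 56·2] + [56·12 − 52·(-1)] + [52·42 − 35·12] + [35·50 − (-19)·42] + [(-19)·19 − (-18)·50] + [(-18)·(-28) − (-39)·19]| = 6630, so the area is 3315.
Summing gcd(|Δx|,|Δy|) over the edges gives the boundary count: gcd(39,30) + gcd(56,3) + gcd(4,13) + gcd(17,30) + gcd(54,8) + gcd(1,31) + gcd(21,47) = 3+1+1+1+2+1+1 = 10.
Pick's theorem gives I = A − B/2 + 1 = 3315 − 10/2 + 1 = 3311.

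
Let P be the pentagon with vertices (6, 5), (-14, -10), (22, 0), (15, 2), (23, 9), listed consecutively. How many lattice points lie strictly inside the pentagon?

By the shoelace formula, twice the signed area is |(6·(-10) − (-14)·5) + ((-14)·0 − 22·(-10)) + (22·2 − 15·0) + (15·9 − 23·2) + (23·5 − 6·9)| = 424, so the area is 212.
Along each edge there are gcd(|Δx|,|Δy|)+1 lattice points, so counting each shared vertex once the boundary has gcd(20,15) + gcd(36,10) + gcd(7,2) + gcd(8,7) + gcd(17,4) = 5+2+1+1+1 = 10.
By Pick's theorem A = I + B/2 − 1, so I = 212 − 10/2 + 1 = 208.

208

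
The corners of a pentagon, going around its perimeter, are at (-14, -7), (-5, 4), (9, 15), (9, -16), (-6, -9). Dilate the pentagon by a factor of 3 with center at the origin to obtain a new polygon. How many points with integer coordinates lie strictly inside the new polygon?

The shoelace formula gives twice the area as |[(-14)·4 − (-5)·(-7)] + [(-5)·15 − 9·4] + [9·(-16) − 9·15] + [9·(-9) − (-6)·(-16)] + [(-6)·(-7) − (-14)·(-9)]| = 742, so the area is 371.
Along each edge there are gcd(|Δx|,|Δy|)+1 lattice points, so counting each shared vertex once the boundary has gcd(9,11) + gcd(14,11) + gcd(0,31) + gcd(15,7) + gcd(8,2) = 1+1+31+1+2 = 36.
Scaling by 3 multiplies the area by 3² = 9 (so the new area is 3339) and multiplies the boundary lattice-point count by 3, giving 108.
By Pick's theorem, the interior count of the dilated polygon is 3339 − 108/2 + 1 = 3286.

3286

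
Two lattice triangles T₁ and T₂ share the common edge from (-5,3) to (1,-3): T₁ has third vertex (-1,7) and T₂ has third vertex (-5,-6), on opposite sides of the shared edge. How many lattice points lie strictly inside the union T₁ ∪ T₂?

The union is the simple quadrilateral with vertices (-5,3), (-1,7), (1,-3), (-5,-6) in order.
Using the shoelace formula, 2A = |((-5)·7 − (-1)·3) + ((-1)·(-3) − 1·7) + (1·(-6) − (-5)·(-3)) + ((-5)·3 − (-5)·(-6))| = 102, so the area is 51.
Along each edge there are gcd(|Δx|,|Δy|)+1 lattice points, so counting each shared vertex once the boundary has gcd(4,4) + gcd(2,10) + gcd(6,3) + gcd(0,9) = 4+2+3+9 = 18.
By Pick's theorem I = A − B/2 + 1 = 51 − 18/2 + 1 = 43.

43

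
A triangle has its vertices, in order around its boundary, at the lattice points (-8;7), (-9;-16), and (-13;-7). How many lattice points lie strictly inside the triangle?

50

Using the shoelace formula, 2A = |[(-8)·(-16) − (-9)·7] + [(-9)·(-7) − (-13)·(-16)] + [(-13)·7 − (-8)·(-7)]| = 101, so the area is 101/2.
Along each edge there are gcd(|Δx|,|Δy|)+1 lattice points, so counting each shared vertex once the boundary has gcd(1,23) + gcd(4,9) + gcd(5,14) = 1+1+1 = 3.
Pick's theorem gives I = A − B/2 + 1 = 101/2 − 3/2 + 1 = 50.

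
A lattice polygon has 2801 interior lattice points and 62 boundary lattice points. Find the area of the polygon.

2831

By Pick's theorem, A = I + B/2 − 1 = 2801 + 62/2 − 1 = 2831.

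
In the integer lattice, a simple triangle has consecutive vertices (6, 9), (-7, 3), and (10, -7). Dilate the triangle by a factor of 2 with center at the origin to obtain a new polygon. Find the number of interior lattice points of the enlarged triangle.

459

By the shoelace formula, twice the signed area is |(6·3 − (-7)·9) + ((-7)·(-7) − 10·3) + (10·9 − 6·(-7))| = 232, so the area is 116.
Summing gcd(|Δx|,|Δy|) over the edges gives the boundary count: gcd(13,6) + gcd(17,10) + gcd(4,16) = 1+1+4 = 6.
Scaling by 2 multiplies the area by 2² = 4 (so the new area is 464) and multiplies the boundary lattice-point count by 2, giving 12.
By Pick's theorem, the interior count of the dilated polygon is 464 − 12/2 + 1 = 459.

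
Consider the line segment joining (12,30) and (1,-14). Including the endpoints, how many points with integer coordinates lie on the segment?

12

The number of lattice points on a segment between lattice points is gcd(|Δx|,|Δy|) + 1 = gcd(11,44) + 1 = 11 + 1 = 12.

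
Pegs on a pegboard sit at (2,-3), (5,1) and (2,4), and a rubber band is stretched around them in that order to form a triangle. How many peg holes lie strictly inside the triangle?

6

By the shoelace formula, twice the signed area is |(2·1 − 5·(-3)) + (5·4 − 2·1) + (2·(-3) − 2·4)| = 21, so the area is 10.5.
Along each edge there are gcd(|Δx|,|Δy|)+1 lattice points, so counting each shared vertex once the boundary has gcd(3,4) + gcd(3,3) + gcd(0,7) = 1+3+7 = 11.
By Pick's theorem A = I + B/2 − 1, so I = 10.5 − 11/2 + 1 = 6.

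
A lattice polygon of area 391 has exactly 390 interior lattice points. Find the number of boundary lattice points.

Pick's theorem gives A = I + B/2 − 1, so B = 2(A − I + 1) = 2(391 − 390 + 1) = 4.

4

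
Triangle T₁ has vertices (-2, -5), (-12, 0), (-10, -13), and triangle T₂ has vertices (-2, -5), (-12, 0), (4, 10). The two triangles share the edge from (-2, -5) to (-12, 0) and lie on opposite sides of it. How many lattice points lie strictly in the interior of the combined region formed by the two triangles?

The union is the simple quadrilateral with vertices (-2, -5), (-10, -13), (-12, 0), (4, 10) in order.
The shoelace formula gives twice the area as |((-2)·(-13) − (-10)·(-5)) + ((-10)·0 − (-12)·(-13)) + ((-12)·10 − 4·0) + (4·(-5) − (-2)·10)| = 300, so the area is 150.
The number of boundary lattice points is Σ gcd(|Δx|,|Δy|) = gcd(8,8) + gcd(2,13) + gcd(16,10) + gcd(6,15) = 8+1+2+3 = 14.
By Pick's theorem I = A − B/2 + 1 = 150 − 14/2 + 1 = 144.

144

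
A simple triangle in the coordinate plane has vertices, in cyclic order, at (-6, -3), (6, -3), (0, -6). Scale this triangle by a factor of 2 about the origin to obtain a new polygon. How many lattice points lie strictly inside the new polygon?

55

By the shoelace formula, twice the signed area is |[(-6)·(-3) − 6·(-3)] + [6·(-6) − 0·(-3)] + [0·(-3) − (-6)·(-6)]| = 36, so the area is 18.
Summing gcd(|Δx|,|Δy|) over the edges gives the boundary count: gcd(12,0) + gcd(6,3) + gcd(6,3) = 12+3+3 = 18.
Scaling by 2 multiplies the area by 2² = 4 (so the new area is 72) and multiplies the boundary lattice-point count by 2, giving 36.
By Pick's theorem, the interior count of the dilated polygon is 72 − 36/2 + 1 = 55.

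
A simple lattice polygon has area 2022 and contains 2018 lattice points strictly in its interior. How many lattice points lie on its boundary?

Pick's theorem gives A = I + B/2 − 1, so B = 2(A − I + 1) = 2(2022 − 2018 + 1) = 10.

10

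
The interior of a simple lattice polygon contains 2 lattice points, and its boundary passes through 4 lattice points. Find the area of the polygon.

3

Pick's theorem states A = I + B/2 − 1, so A = 2 + 4/2 − 1 = 3.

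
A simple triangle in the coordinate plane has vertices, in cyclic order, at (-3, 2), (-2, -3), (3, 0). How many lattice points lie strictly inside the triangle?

Using the shoelace formula, 2A = |((-3)·(-3) − (-2)·2) + ((-2)·0 − 3·(-3)) + (3·2 − (-3)·0)| = 28, so the area is 14.
Along each edge there are gcd(|Δx|,|Δy|)+1 lattice points, so counting each shared vertex once the boundary has gcd(1,5) + gcd(5,3) + gcd(6,2) = 1+1+2 = 4.
By Pick's theorem A = I + B/2 − 1, so I = 14 − 4/2 + 1 = 13.

13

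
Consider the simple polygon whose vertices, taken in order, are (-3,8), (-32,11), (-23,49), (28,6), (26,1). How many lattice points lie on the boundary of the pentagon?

5

The number of boundary lattice points is Σ gcd(|Δx|,|Δy|) = gcd(29,3) + gcd(9,38) + gcd(51,43) + gcd(2,5) + gcd(29,7) = 1+1+1+1+1 = 5.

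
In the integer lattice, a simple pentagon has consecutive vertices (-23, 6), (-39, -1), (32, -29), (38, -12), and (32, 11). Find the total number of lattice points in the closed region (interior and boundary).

Using the shoelace formula, 2A = |[(-23)·(-1) − (-39)·6] + [(-39)·(-29) − 32·(-1)] + [32·(-12) − 38·(-29)] + [38·11 − 32·(-12)] + [32·6 − (-23)·11]| = 3385, so the area is 1692.5.
Summing gcd(|Δx|,|Δy|) over the edges gives the boundary count: gcd(16,7) + gcd(71,28) + gcd(6,17) + gcd(6,23) + gcd(55,5) = 1+1+1+1+5 = 9.
Pick's theorem gives I = A − B/2 + 1 = 1692.5 − 9/2 + 1 = 1689, so the closed region contains I + B = 1689 + 9 = 1698 lattice points.

1698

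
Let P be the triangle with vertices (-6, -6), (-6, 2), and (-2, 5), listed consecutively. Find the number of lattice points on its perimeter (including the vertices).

10

Along each edge there are gcd(|Δx|,|Δy|)+1 lattice points, so counting each shared vertex once the boundary has gcd(0,8) + gcd(4,3) + gcd(4,11) = 8+1+1 = 10.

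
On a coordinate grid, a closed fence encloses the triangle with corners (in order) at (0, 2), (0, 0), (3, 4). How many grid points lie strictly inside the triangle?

2

By the shoelace formula, twice the signed area is |(0·0 − 0·2) + (0·4 − 3·0) + (3·2 − 0·4)| = 6, so the area is 3.
The number of boundary lattice points is Σ gcd(|Δx|,|Δy|) = gcd(0,2) + gcd(3,4) + gcd(3,2) = 2+1+1 = 4.
By Pick's theorem A = I + B/2 − 1, so I = 3 − 4/2 + 1 = 2.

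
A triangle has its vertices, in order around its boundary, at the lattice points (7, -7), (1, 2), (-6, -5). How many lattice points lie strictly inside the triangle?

The shoelace formula gives twice the area as |[7·2 − 1·(-7)] + [1·(-5) − (-6)·2] + [(-6)·(-7) − 7·(-5)]| = 105, so the area is 105/2.
The number of boundary lattice points is Σ gcd(|Δx|,|Δy|) = gcd(6,9) + gcd(7,7) + gcd(13,2) = 3+7+1 = 11.
By Pick's theorem A = I + B/2 − 1, so I = 105/2 − 11/2 + 1 = 48.

48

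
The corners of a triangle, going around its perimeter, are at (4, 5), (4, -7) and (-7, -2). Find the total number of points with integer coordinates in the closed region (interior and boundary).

74

By the shoelace formula, twice the signed area is |[4·(-7) − 4·5] + [4·(-2) − (-7)·(-7)] + [(-7)·5 − 4·(-2)]| = 132, so the area is 66.
The number of boundary lattice points is Σ gcd(|Δx|,|Δy|) = gcd(0,12) + gcd(11,5) + gcd(11,7) = 12+1+1 = 14.
Pick's theorem gives I = A − B/2 + 1 = 66 − 14/2 + 1 = 60, so the closed region contains I + B = 60 + 14 = 74 lattice points.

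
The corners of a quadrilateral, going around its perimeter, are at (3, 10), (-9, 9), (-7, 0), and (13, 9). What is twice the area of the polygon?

By the shoelace formula, twice the signed area is |[3·9 − (-9)·10] + [(-9)·0 − (-7)·9] + [(-7)·9 − 13·0] + [13·10 − 3·9]| = 220, so the area is 110.

220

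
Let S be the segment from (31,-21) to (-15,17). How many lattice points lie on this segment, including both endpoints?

The number of lattice points on a segment between lattice points is gcd(|Δx|,|Δy|) + 1 = gcd(46,38) + 1 = 2 + 1 = 3.

3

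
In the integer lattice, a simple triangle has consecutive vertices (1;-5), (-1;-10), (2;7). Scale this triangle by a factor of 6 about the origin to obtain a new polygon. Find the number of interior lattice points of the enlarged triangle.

Using the shoelace formula, 2A = |(1·(-10) − (-1)·(-5)) + ((-1)·7 − 2·(-10)) + (2·(-5) − 1·7)| = 19, so the area is 19/2.
The number of boundary lattice points is Σ gcd(|Δx|,|Δy|) = gcd(2,5) + gcd(3,17) + gcd(1,12) = 1+1+1 = 3.
Scaling by 6 multiplies the area by 6² = 36 (so the new area is 342) and multiplies the boundary lattice-point count by 6, giving 18.
By Pick's theorem, the interior count of the dilated polygon is 342 − 18/2 + 1 = 334.

334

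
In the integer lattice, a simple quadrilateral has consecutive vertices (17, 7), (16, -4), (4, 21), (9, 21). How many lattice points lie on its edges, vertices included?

The number of boundary lattice points is Σ gcd(|Δx|,|Δy|) = gcd(1,11) + gcd(12,25) + gcd(5,0) + gcd(8,14) = 1+1+5+2 = 9.

9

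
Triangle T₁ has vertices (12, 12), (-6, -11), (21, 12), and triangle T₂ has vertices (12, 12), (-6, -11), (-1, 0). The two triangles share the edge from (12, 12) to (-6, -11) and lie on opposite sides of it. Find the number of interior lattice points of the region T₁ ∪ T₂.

140

The union is the simple quadrilateral with vertices (12, 12), (21, 12), (-6, -11), (-1, 0) in order.
Using the shoelace formula, 2A = |[12·12 − 21·12] + [21·(-11) − (-6)·12] + [(-6)·0 − (-1)·(-11)] + [(-1)·12 − 12·0]| = 290, so the area is 145.
Along each edge there are gcd(|Δx|,|Δy|)+1 lattice points, so counting each shared vertex once the boundary has gcd(9,0) + gcd(27,23) + gcd(5,11) + gcd(13,12) = 9+1+1+1 = 12.
By Pick's theorem I = A − B/2 + 1 = 145 − 12/2 + 1 = 140.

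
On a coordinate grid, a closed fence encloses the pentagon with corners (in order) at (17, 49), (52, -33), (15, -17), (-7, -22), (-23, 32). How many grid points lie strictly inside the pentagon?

3172

The shoelace formula gives twice the area as |[17·(-33) − 52·49] + [52·(-17) − 15·(-33)] + [15·(-22) − (-7)·(-17)] + [(-7)·32 − (-23)·(-22)] + [(-23)·49 − 17·32]| = 6348, so the area is 3174.
Summing gcd(|Δx|,|Δy|) over the edges gives the boundary count: gcd(35,82) + gcd(37,16) + gcd(22,5) + gcd(16,54) + gcd(40,17) = 1+1+1+2+1 = 6.
Pick's theorem gives I = A − B/2 + 1 = 3174 − 6/2 + 1 = 3172.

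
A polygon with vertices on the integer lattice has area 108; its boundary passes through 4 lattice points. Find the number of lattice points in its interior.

From Pick's theorem, I = A − B/2 + 1 = 108 − 4/2 + 1 = 107.

107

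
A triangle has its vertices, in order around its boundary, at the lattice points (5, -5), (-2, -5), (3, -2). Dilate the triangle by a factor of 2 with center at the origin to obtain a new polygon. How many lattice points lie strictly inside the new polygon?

Using the shoelace formula, 2A = |(5·(-5) − (-2)·(-5)) + ((-2)·(-2) − 3·(-5)) + (3·(-5) − 5·(-2))| = 21, so the area is 10.5.
Summing gcd(|Δx|,|Δy|) over the edges gives the boundary count: gcd(7,0) + gcd(5,3) + gcd(2,3) = 7+1+1 = 9.
Scaling by 2 multiplies the area by 2² = 4 (so the new area is 42) and multiplies the boundary lattice-point count by 2, giving 18.
By Pick's theorem, the interior count of the dilated polygon is 42 − 18/2 + 1 = 34.

34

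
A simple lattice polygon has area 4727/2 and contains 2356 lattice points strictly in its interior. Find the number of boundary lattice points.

17

Pick's theorem gives A = I + B/2 − 1, so B = 2(A − I + 1) = 2(4727/2 − 2356 + 1) = 17.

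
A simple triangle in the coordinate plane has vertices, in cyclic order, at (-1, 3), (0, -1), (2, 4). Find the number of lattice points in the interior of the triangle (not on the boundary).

Using the shoelace formula, 2A = |[(-1)·(-1) − 0·3] + [0·4 − 2·(-1)] + [2·3 − (-1)·4]| = 13, so the area is 6.5.
The number of boundary lattice points is Σ gcd(|Δx|,|Δy|) = gcd(1,4) + gcd(2,5) + gcd(3,1) = 1+1+1 = 3.
Pick's theorem gives I = A − B/2 + 1 = 6.5 − 3/2 + 1 = 6.

6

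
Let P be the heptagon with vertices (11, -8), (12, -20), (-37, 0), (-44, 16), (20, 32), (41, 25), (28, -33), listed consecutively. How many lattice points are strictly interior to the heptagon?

2942

The shoelace formula gives twice the area as |(11·(-20) − 12·(-8)) + (12·0 − (-37)·(-20)) + ((-37)·16 − (-44)·0) + ((-44)·32 − 20·16) + (20·25 − 41·32) + (41·(-33) − 28·25) + (28·(-8) − 11·(-33))| = 5910, so the area is 2955.
The number of boundary lattice points is Σ gcd(|Δx|,|Δy|) = gcd(1,12) + gcd(49,20) + gcd(7,16) + gcd(64,16) + gcd(21,7) + gcd(13,58) + gcd(17,25) = 1+1+1+16+7+1+1 = 28.
Pick's theorem gives I = A − B/2 + 1 = 2955 − 28/2 + 1 = 2942.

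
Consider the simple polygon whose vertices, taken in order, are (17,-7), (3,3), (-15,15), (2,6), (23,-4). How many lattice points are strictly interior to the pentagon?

93

The shoelace formula gives twice the area as |[17·3 − 3·(-7)] + [3·15 − (-15)·3] + [(-15)·6 − 2·15] + [2·(-4) − 23·6] + [23·(-7) − 17·(-4)]| = 197, so the area is 197/2.
Summing gcd(|Δx|,|Δy|) over the edges gives the boundary count: gcd(14,10) + gcd(18,12) + gcd(17,9) + gcd(21,10) + gcd(6,3) = 2+6+1+1+3 = 13.
Pick's theorem gives I = A − B/2 + 1 = 197/2 − 13/2 + 1 = 93.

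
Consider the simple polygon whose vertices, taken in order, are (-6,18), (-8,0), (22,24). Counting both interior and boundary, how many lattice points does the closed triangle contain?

By the shoelace formula, twice the signed area is |((-6)·0 − (-8)·18) + ((-8)·24 − 22·0) + (22·18 − (-6)·24)| = 492, so the area is 246.
The number of boundary lattice points is Σ gcd(|Δx|,|Δy|) = gcd(2,18) + gcd(30,24) + gcd(28,6) = 2+6+2 = 10.
Pick's theorem gives I = A − B/2 + 1 = 246 − 10/2 + 1 = 242, so the closed region contains I + B = 242 + 10 = 252 lattice points.

252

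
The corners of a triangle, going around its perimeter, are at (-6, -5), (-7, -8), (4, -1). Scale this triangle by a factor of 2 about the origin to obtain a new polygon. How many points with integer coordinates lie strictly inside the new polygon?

49

The shoelace formula gives twice the area as |[(-6)·(-8) − (-7)·(-5)] + [(-7)·(-1) − 4·(-8)] + [4·(-5) − (-6)·(-1)]| = 26, so the area is 13.
Summing gcd(|Δx|,|Δy|) over the edges gives the boundary count: gcd(1,3) + gcd(11,7) + gcd(10,4) = 1+1+2 = 4.
Scaling by 2 multiplies the area by 2² = 4 (so the new area is 52) and multiplies the boundary lattice-point count by 2, giving 8.
By Pick's theorem, the interior count of the dilated polygon is 52 − 8/2 + 1 = 49.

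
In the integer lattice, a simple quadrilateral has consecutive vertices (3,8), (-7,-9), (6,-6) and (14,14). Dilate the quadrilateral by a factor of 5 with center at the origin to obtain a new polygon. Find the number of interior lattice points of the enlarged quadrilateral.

4521

By the shoelace formula, twice the signed area is |(3·(-9) − (-7)·8) + ((-7)·(-6) − 6·(-9)) + (6·14 − 14·(-6)) + (14·8 − 3·14)| = 363, so the area is 181.5.
The number of boundary lattice points is Σ gcd(|Δx|,|Δy|) = gcd(10,17) + gcd(13,3) + gcd(8,20) + gcd(11,6) = 1+1+4+1 = 7.
Scaling by 5 multiplies the area by 5² = 25 (so the new area is 4537.5) and multiplies the boundary lattice-point count by 5, giving 35.
By Pick's theorem, the interior count of the dilated polygon is 4537.5 − 35/2 + 1 = 4521.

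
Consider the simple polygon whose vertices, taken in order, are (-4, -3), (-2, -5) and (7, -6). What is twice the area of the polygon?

16

The shoelace formula gives twice the area as |((-4)·(-5) − (-2)·(-3)) + ((-2)·(-6) − 7·(-5)) + (7·(-3) − (-4)·(-6))| = 16, so the area is 8.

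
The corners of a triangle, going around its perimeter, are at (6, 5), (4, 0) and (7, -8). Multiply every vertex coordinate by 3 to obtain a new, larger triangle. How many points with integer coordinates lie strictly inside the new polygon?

The shoelace formula gives twice the area as |[6·0 − 4·5] + [4·(-8) − 7·0] + [7·5 − 6·(-8)]| = 31, so the area is 15.5.
Summing gcd(|Δx|,|Δy|) over the edges gives the boundary count: gcd(2,5) + gcd(3,8) + gcd(1,13) = 1+1+1 = 3.
Scaling by 3 multiplies the area by 3² = 9 (so the new area is 279/2) and multiplies the boundary lattice-point count by 3, giving 9.
By Pick's theorem, the interior count of the dilated polygon is 279/2 − 9/2 + 1 = 136.

136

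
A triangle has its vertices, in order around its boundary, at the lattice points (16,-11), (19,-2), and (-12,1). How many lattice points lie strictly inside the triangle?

Using the shoelace formula, 2A = |[16·(-2) − 19·(-11)] + [19·1 − (-12)·(-2)] + [(-12)·(-11) − 16·1]| = 288, so the area is 144.
Along each edge there are gcd(|Δx|,|Δy|)+1 lattice points, so counting each shared vertex once the boundary has gcd(3,9) + gcd(31,3) + gcd(28,12) = 3+1+4 = 8.
Pick's theorem gives I = A − B/2 + 1 = 144 − 8/2 + 1 = 141.

141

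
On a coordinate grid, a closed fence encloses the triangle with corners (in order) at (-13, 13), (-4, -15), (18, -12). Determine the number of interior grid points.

By the shoelace formula, twice the signed area is |[(-13)·(-15) − (-4)·13] + [(-4)·(-12) − 18·(-15)] + [18·13 − (-13)·(-12)]| = 643, so the area is 643/2.
Along each edge there are gcd(|Δx|,|Δy|)+1 lattice points, so counting each shared vertex once the boundary has gcd(9,28) + gcd(22,3) + gcd(31,25) = 1+1+1 = 3.
By Pick's theorem A = I + B/2 − 1, so I = 643/2 − 3/2 + 1 = 321.

321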